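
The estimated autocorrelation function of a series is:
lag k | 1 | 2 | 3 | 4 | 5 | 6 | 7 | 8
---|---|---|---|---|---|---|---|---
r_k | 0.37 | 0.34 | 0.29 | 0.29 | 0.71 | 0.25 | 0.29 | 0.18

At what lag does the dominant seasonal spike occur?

The largest autocorrelation is r_5 = 0.71; the remaining lags stay at or below 0.37. The elevated value at lag 1 (0.37), dropping to 0.34 at lag 2, reflects decaying short-term dependence rather than seasonality.
The dominant spike at lag 5 indicates a seasonal period of 5.

5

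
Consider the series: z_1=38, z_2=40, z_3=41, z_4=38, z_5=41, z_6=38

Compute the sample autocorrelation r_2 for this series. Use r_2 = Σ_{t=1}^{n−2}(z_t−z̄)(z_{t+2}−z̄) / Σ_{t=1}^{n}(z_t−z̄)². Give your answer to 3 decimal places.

Mean z̄ = (38 + 40 + 41 + 38 + 41 + 38)/6 = 39.3333
Deviations from mean: -1.3333, 0.6667, 1.6667, -1.3333, 1.6667, -1.3333
Σ(z_t−z̄)(z_{t+2}−z̄) = (-2.2222) + (-0.8889) + (2.7778) + (1.7778) = 1.4444
Denominator Σ(z_t−z̄)² = 11.3333
r_2 = 1.4444 / 11.3333 = 0.127

0.127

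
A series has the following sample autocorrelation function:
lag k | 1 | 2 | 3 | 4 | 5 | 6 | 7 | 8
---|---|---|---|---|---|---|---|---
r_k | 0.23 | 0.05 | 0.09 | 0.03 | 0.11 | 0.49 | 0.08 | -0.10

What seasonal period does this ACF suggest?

6

The largest autocorrelation is r_6 = 0.49; the remaining lags stay at or below 0.23. The elevated value at lag 1 (0.23), dropping to 0.05 at lag 2, reflects decaying short-term dependence rather than seasonality.
The dominant spike at lag 6 indicates a seasonal period of 6.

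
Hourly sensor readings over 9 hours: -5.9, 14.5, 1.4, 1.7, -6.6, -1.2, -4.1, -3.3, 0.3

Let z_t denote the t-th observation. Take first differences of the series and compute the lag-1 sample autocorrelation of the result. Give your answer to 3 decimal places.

First differences Δz: 20.4, -13.1, 0.3, -8.3, 5.4, -2.9, 0.8, 3.6
Mean of differences = 0.7750
Numerator Σ(Δz_t−Δz̄)(Δz_{t+1}−Δz̄) = -320.3856
Denominator Σ(Δz_t−Δz̄)² = 703.1150
r_1(Δz) = -320.3856 / 703.1150 = -0.456

-0.456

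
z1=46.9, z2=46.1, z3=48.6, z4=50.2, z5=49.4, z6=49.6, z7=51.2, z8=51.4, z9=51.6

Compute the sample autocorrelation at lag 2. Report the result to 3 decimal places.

0.124

Mean z̄ = (46.9 + 46.1 + 48.6 + 50.2 + 49.4 + 49.6 + 51.2 + 51.4 + 51.6)/9 = 49.4444
Numerator Σ_{t=1}^{7}(z_t−z̄)(z_{t+2}−z̄) = 3.7872
Denominator Σ(z_t−z̄)² = 30.5222
r_2 = 3.7872 / 30.5222 = 0.124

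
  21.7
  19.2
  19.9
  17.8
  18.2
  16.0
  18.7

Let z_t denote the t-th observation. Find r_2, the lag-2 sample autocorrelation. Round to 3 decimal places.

0.262

Mean z̄ = (21.7 + 19.2 + 19.9 + 17.8 + 18.2 + 16.0 + 18.7)/7 = 18.7857
Deviations from mean: 2.9143, 0.4143, 1.1143, -0.9857, -0.5857, -2.7857, -0.0857
Numerator Σ_{t=1}^{5}(z_t−z̄)(z_{t+2}−z̄) = 4.9824
Denominator Σ(z_t−z̄)² = 18.9886
r_2 = 4.9824 / 18.9886 = 0.262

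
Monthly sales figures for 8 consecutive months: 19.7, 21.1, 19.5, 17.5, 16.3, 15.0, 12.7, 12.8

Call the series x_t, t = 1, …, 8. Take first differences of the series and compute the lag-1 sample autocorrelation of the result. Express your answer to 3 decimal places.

-0.155

First differences Δx: 1.4, -1.6, -2.0, -1.2, -1.3, -2.3, 0.1
Mean of differences = -0.9857
Numerator Σ(Δx_t−Δx̄)(Δx_{t+1}−Δx̄) = -1.5716
Denominator Σ(Δx_t−Δx̄)² = 10.1486
r_1(Δx) = -1.5716 / 10.1486 = -0.155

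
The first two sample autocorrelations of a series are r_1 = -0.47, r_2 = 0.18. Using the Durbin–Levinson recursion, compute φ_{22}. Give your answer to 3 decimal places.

φ_{22} = (r_2 − r_1²) / (1 − r_1²)
r_1² = (-0.47)² = 0.2209
Numerator = 0.18 − 0.2209 = -0.0409; denominator = 1 − 0.2209 = 0.7791
φ_{22} = -0.0409 / 0.7791 = -0.052

-0.052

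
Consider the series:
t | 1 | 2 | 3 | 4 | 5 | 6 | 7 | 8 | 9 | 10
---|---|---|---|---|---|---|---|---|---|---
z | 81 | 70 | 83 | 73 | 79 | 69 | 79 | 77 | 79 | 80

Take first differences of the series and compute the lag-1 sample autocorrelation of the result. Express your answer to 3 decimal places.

First differences Δz: -11, 13, -10, 6, -10, 10, -2, 2, 1
Mean of differences = -0.1111
Numerator Σ(Δz_t−Δz̄)(Δz_{t+1}−Δz̄) = -514.0123
Denominator Σ(Δz_t−Δz̄)² = 634.8889
r_1(Δz) = -514.0123 / 634.8889 = -0.810

-0.810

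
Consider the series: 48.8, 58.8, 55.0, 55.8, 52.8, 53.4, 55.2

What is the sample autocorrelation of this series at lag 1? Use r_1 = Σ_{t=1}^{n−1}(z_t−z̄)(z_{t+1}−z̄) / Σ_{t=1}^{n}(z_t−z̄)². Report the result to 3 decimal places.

Mean z̄ = (48.8 + 58.8 + 55.0 + 55.8 + 52.8 + 53.4 + 55.2)/7 = 54.2571
Numerator Σ_{t=1}^{6}(z_t−z̄)(z_{t+1}−z̄) = -22.0776
Denominator Σ(z_t−z̄)² = 57.0971
r_1 = -22.0776 / 57.0971 = -0.387

-0.387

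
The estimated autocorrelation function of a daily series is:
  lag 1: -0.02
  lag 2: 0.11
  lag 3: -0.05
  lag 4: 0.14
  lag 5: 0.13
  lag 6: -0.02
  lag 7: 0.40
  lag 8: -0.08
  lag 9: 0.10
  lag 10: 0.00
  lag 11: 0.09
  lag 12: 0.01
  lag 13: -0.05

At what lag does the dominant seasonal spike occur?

7

The largest autocorrelation is r_7 = 0.40; the remaining lags stay at or below 0.14.
The dominant spike at lag 7 indicates a seasonal period of 7.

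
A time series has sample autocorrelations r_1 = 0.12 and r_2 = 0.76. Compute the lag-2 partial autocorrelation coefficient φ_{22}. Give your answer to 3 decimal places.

φ_{22} = (r_2 − r_1²) / (1 − r_1²)
r_1² = (0.12)² = 0.0144
Numerator = 0.76 − 0.0144 = 0.7456; denominator = 1 − 0.0144 = 0.9856
φ_{22} = 0.7456 / 0.9856 = 0.756

0.756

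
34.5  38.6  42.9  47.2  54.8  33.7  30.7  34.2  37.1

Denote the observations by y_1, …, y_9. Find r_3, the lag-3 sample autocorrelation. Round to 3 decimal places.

-0.428

Mean ȳ = (34.5 + 38.6 + 42.9 + 47.2 + 54.8 + 33.7 + 30.7 + 34.2 + 37.1)/9 = 39.3000
Numerator Σ_{t=1}^{6}(y_t−ȳ)(y_{t+3}−ȳ) = -203.6000
Denominator Σ(y_t−ȳ)² = 475.3200
r_3 = -203.6000 / 475.3200 = -0.428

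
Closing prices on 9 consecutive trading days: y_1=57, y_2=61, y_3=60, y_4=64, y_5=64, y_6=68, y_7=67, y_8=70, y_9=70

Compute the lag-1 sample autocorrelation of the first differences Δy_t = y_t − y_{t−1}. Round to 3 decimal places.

First differences Δy: 4, -1, 4, 0, 4, -1, 3, 0
Mean of differences = 1.6250
Numerator Σ(Δy_t−Δȳ)(Δy_{t+1}−Δȳ) = -32.2656
Denominator Σ(Δy_t−Δȳ)² = 37.8750
r_1(Δy) = -32.2656 / 37.8750 = -0.852

-0.852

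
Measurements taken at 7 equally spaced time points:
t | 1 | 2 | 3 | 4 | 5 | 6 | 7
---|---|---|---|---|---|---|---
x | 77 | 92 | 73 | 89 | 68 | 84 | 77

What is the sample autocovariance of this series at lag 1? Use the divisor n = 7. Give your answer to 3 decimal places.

Mean x̄ = (77 + 92 + 73 + 89 + 68 + 84 + 77)/7 = 80.0000
Deviations: -3.0000, 12.0000, -7.0000, 9.0000, -12.0000, 4.0000, -3.0000
Σ_{t=1}^{6}(x_t−x̄)(x_{t+1}−x̄) = -351.0000
γ_1 = -351.0000 / 7 = -50.143

-50.143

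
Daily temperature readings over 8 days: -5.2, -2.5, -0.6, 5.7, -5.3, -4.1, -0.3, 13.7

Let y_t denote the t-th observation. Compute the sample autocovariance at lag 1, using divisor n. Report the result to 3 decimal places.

Mean ȳ = (-5.2 − 2.5 − 0.6 + 5.7 − 5.3 − 4.1 − 0.3 + 13.7)/8 = 0.1750
Deviations: -5.3750, -2.6750, -0.7750, 5.5250, -5.4750, -4.2750, -0.4750, 13.5250
Σ_{t=1}^{7}(y_t−ȳ)(y_{t+1}−ȳ) = 0.9319
γ_1 = 0.9319 / 8 = 0.116

0.116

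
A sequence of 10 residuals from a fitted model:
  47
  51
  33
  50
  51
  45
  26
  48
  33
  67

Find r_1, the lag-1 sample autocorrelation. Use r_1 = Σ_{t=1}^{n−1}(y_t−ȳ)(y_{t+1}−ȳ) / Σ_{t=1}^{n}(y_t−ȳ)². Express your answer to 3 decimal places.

-0.358

Mean ȳ = (47 + 51 + 33 + 50 + 51 + 45 + 26 + 48 + 33 + 67)/10 = 45.1000
Numerator Σ_{t=1}^{9}(y_t−ȳ)(y_{t+1}−ȳ) = -444.7100
Denominator Σ(y_t−ȳ)² = 1242.9000
r_1 = -444.7100 / 1242.9000 = -0.358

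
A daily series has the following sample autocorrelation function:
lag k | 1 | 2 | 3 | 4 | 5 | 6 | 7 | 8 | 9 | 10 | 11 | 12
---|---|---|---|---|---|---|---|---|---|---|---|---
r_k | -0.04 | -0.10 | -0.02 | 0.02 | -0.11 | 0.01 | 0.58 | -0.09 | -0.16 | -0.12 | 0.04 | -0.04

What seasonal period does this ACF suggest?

7

The largest autocorrelation is r_7 = 0.58; the remaining lags stay at or below 0.04.
The dominant spike at lag 7 indicates a seasonal period of 7.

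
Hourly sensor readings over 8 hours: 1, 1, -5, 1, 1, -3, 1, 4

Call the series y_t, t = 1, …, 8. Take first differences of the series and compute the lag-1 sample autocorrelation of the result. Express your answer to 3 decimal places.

-0.360

First differences Δy: 0, -6, 6, 0, -4, 4, 3
Mean of differences = 0.4286
Numerator Σ(Δy_t−Δȳ)(Δy_{t+1}−Δȳ) = -40.1837
Denominator Σ(Δy_t−Δȳ)² = 111.7143
r_1(Δy) = -40.1837 / 111.7143 = -0.360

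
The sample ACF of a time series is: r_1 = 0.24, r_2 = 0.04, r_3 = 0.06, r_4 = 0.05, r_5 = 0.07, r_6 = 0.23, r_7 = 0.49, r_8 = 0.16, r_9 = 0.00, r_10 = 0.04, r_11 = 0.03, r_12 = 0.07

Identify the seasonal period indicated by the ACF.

7

The largest autocorrelation is r_7 = 0.49; the remaining lags stay at or below 0.24. The elevated value at lag 1 (0.24), dropping to 0.04 at lag 2, reflects decaying short-term dependence rather than seasonality.
The dominant spike at lag 7 indicates a seasonal period of 7.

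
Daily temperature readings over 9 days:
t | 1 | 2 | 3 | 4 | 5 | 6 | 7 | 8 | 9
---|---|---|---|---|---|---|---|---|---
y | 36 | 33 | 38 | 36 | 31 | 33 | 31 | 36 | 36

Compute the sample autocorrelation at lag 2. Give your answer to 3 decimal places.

-0.138

Mean ȳ = (36 + 33 + 38 + 36 + 31 + 33 + 31 + 36 + 36)/9 = 34.4444
Numerator Σ_{t=1}^{7}(y_t−ȳ)(y_{t+2}−ȳ) = -6.9506
Denominator Σ(y_t−ȳ)² = 50.2222
r_2 = -6.9506 / 50.2222 = -0.138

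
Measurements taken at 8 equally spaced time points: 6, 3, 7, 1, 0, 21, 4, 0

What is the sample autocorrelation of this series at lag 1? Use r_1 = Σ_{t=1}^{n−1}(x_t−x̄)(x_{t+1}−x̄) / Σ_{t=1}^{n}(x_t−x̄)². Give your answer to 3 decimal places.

-0.261

Mean x̄ = (6 + 3 + 7 + 1 + 0 + 21 + 4 + 0)/8 = 5.2500
Deviations from mean: 0.7500, -2.2500, 1.7500, -4.2500, -5.2500, 15.7500, -1.2500, -5.2500
Σ(x_t−x̄)(x_{t+1}−x̄) = (-1.6875) + (-3.9375) + (-7.4375) + (22.3125) + (-82.6875) + (-19.6875) + (6.5625) = -86.5625
Denominator Σ(x_t−x̄)² = 331.5000
r_1 = -86.5625 / 331.5000 = -0.261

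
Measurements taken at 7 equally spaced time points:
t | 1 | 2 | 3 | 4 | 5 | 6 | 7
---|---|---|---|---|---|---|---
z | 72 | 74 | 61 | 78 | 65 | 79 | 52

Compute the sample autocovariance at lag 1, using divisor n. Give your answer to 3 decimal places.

Mean z̄ = (72 + 74 + 61 + 78 + 65 + 79 + 52)/7 = 68.7143
Σ_{t=1}^{6}(z_t−z̄)(z_{t+1}−z̄) = -339.6531
γ_1 = -339.6531 / 7 = -48.522

-48.522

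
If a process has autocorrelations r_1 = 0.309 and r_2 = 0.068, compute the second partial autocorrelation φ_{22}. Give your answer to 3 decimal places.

φ_{22} = (r_2 − r_1²) / (1 − r_1²)
r_1² = (0.309)² = 0.095481
Numerator = 0.068 − 0.0955 = -0.0275; denominator = 1 − 0.0955 = 0.9045
φ_{22} = -0.0275 / 0.9045 = -0.030

-0.030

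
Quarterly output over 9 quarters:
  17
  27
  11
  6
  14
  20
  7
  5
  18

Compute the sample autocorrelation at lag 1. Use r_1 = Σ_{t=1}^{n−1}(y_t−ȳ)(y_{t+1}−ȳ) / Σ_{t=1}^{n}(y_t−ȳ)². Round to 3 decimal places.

0.019

Mean ȳ = (17 + 27 + 11 + 6 + 14 + 20 + 7 + 5 + 18)/9 = 13.8889
Numerator Σ_{t=1}^{8}(y_t−ȳ)(y_{t+1}−ȳ) = 8.0988
Denominator Σ(y_t−ȳ)² = 432.8889
r_1 = 8.0988 / 432.8889 = 0.019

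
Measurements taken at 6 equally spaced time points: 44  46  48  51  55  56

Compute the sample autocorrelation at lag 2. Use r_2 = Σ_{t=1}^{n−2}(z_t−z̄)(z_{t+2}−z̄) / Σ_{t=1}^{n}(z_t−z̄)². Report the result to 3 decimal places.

0.034

Mean z̄ = (44 + 46 + 48 + 51 + 55 + 56)/6 = 50.0000
Deviations from mean: -6.0000, -4.0000, -2.0000, 1.0000, 5.0000, 6.0000
Σ(z_t−z̄)(z_{t+2}−z̄) = (12.0000) + (-4.0000) + (-10.0000) + (6.0000) = 4.0000
Denominator Σ(z_t−z̄)² = 118.0000
r_2 = 4.0000 / 118.0000 = 0.034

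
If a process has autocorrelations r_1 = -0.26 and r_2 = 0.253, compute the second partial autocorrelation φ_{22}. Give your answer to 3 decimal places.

φ_{22} = (r_2 − r_1²) / (1 − r_1²)
r_1² = (-0.26)² = 0.0676
Numerator = 0.253 − 0.0676 = 0.1854; denominator = 1 − 0.0676 = 0.9324
φ_{22} = 0.1854 / 0.9324 = 0.199

0.199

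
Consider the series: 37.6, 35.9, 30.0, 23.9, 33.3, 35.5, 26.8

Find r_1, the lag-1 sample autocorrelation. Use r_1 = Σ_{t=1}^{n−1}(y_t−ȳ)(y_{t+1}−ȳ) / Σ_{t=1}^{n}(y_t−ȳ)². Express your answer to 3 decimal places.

0.037

Mean ȳ = (37.6 + 35.9 + 30.0 + 23.9 + 33.3 + 35.5 + 26.8)/7 = 31.8571
Deviations from mean: 5.7429, 4.0429, -1.8571, -7.9571, 1.4429, 3.6429, -5.0571
Numerator Σ_{t=1}^{6}(y_t−ȳ)(y_{t+1}−ȳ) = 5.8396
Denominator Σ(y_t−ȳ)² = 157.0171
r_1 = 5.8396 / 157.0171 = 0.037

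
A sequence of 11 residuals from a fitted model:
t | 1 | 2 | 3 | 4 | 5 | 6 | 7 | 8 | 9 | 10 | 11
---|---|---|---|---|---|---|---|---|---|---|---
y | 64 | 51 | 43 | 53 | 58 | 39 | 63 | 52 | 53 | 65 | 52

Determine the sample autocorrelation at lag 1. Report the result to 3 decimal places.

-0.344

Mean ȳ = (64 + 51 + 43 + 53 + 58 + 39 + 63 + 52 + 53 + 65 + 52)/11 = 53.9091
Numerator Σ_{t=1}^{10}(y_t−ȳ)(y_{t+1}−ȳ) = -234.8264
Denominator Σ(y_t−ȳ)² = 682.9091
r_1 = -234.8264 / 682.9091 = -0.344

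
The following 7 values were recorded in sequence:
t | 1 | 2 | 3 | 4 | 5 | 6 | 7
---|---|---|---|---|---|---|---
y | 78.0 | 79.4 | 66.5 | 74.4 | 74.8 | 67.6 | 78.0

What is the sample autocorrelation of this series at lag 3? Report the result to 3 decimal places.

0.349

Mean ȳ = (78.0 + 79.4 + 66.5 + 74.4 + 74.8 + 67.6 + 78.0)/7 = 74.1000
Deviations from mean: 3.9000, 5.3000, -7.6000, 0.3000, 0.7000, -6.5000, 3.9000
Numerator Σ_{t=1}^{4}(y_t−ȳ)(y_{t+3}−ȳ) = 55.4500
Denominator Σ(y_t−ȳ)² = 159.1000
r_3 = 55.4500 / 159.1000 = 0.349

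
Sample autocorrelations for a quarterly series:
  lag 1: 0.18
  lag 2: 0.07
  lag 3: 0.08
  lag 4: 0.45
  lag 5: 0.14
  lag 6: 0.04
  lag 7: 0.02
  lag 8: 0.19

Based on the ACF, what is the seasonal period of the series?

The largest autocorrelation is r_4 = 0.45, with a weaker echo at lag 8 (0.19); the remaining lags stay at or below 0.18.
The dominant spike at lag 4 indicates a seasonal period of 4.

4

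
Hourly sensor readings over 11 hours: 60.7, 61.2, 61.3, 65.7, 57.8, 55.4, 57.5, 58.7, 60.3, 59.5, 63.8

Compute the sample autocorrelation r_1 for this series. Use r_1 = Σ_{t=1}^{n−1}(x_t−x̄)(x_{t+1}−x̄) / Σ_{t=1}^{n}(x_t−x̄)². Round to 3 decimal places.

Mean x̄ = (60.7 + 61.2 + 61.3 + 65.7 + 57.8 + 55.4 + 57.5 + 58.7 + 60.3 + 59.5 + 63.8)/11 = 60.1727
Numerator Σ_{t=1}^{10}(x_t−x̄)(x_{t+1}−x̄) = 20.1193
Denominator Σ(x_t−x̄)² = 84.5018
r_1 = 20.1193 / 84.5018 = 0.238

0.238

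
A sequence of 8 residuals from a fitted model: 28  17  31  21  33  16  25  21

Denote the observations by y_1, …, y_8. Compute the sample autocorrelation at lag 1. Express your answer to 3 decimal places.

-0.748

Mean ȳ = (28 + 17 + 31 + 21 + 33 + 16 + 25 + 21)/8 = 24.0000
Deviations from mean: 4.0000, -7.0000, 7.0000, -3.0000, 9.0000, -8.0000, 1.0000, -3.0000
Σ(y_t−ȳ)(y_{t+1}−ȳ) = (-28.0000) + (-49.0000) + (-21.0000) + (-27.0000) + (-72.0000) + (-8.0000) + (-3.0000) = -208.0000
Denominator Σ(y_t−ȳ)² = 278.0000
r_1 = -208.0000 / 278.0000 = -0.748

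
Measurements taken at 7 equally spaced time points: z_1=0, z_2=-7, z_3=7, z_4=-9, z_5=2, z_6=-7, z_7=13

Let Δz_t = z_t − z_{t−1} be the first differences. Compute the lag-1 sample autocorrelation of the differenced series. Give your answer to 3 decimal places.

First differences Δz: -7, 14, -16, 11, -9, 20
Mean of differences = 2.1667
Numerator Σ(Δz_t−Δz̄)(Δz_{t+1}−Δz̄) = -781.6944
Denominator Σ(Δz_t−Δz̄)² = 1074.8333
r_1(Δz) = -781.6944 / 1074.8333 = -0.727

-0.727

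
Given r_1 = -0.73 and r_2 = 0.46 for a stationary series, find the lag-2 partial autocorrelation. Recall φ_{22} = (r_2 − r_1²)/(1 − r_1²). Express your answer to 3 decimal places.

φ_{22} = (r_2 − r_1²) / (1 − r_1²)
r_1² = (-0.73)² = 0.5329
Numerator = 0.46 − 0.5329 = -0.0729; denominator = 1 − 0.5329 = 0.4671
φ_{22} = -0.0729 / 0.4671 = -0.156

-0.156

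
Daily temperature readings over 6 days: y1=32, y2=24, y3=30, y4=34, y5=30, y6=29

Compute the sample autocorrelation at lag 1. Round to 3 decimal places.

-0.217

Mean ȳ = (32 + 24 + 30 + 34 + 30 + 29)/6 = 29.8333
Deviations from mean: 2.1667, -5.8333, 0.1667, 4.1667, 0.1667, -0.8333
Numerator Σ_{t=1}^{5}(y_t−ȳ)(y_{t+1}−ȳ) = -12.3611
Denominator Σ(y_t−ȳ)² = 56.8333
r_1 = -12.3611 / 56.8333 = -0.217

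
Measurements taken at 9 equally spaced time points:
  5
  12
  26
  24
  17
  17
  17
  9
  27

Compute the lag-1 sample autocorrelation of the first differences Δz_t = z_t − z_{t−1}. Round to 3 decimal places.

First differences Δz: 7, 14, -2, -7, 0, 0, -8, 18
Mean of differences = 2.7500
Numerator Σ(Δz_t−Δz̄)(Δz_{t+1}−Δz̄) = -59.3125
Denominator Σ(Δz_t−Δz̄)² = 625.5000
r_1(Δz) = -59.3125 / 625.5000 = -0.095

-0.095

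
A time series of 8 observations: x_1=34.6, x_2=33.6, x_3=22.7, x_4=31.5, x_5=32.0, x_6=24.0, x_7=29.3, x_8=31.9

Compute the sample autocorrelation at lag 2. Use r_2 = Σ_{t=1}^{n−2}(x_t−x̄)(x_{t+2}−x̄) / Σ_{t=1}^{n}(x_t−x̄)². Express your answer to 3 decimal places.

Mean x̄ = (34.6 + 33.6 + 22.7 + 31.5 + 32.0 + 24.0 + 29.3 + 31.9)/8 = 29.9500
Σ(x_t−x̄)(x_{t+2}−x̄) = (-33.7125) + (5.6575) + (-14.8625) + (-9.2225) + (-1.3325) + (-11.6025) = -65.0750
Denominator Σ(x_t−x̄)² = 133.7400
r_2 = -65.0750 / 133.7400 = -0.487

-0.487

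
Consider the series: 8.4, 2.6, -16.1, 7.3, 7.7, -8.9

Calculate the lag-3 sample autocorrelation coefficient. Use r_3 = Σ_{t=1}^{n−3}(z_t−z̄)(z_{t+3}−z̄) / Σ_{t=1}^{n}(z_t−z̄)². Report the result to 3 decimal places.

Mean z̄ = (8.4 + 2.6 − 16.1 + 7.3 + 7.7 − 8.9)/6 = 0.1667
Deviations from mean: 8.2333, 2.4333, -16.2667, 7.1333, 7.5333, -9.0667
Σ(z_t−z̄)(z_{t+3}−z̄) = (58.7311) + (18.3311) + (147.4844) = 224.5467
Denominator Σ(z_t−z̄)² = 528.1533
r_3 = 224.5467 / 528.1533 = 0.425

0.425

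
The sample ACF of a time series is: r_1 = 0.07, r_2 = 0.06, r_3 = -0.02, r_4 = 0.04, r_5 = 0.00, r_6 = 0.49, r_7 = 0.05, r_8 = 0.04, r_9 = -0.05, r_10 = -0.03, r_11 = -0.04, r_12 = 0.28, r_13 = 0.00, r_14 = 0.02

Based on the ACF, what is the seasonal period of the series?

6

The largest autocorrelation is r_6 = 0.49, with a weaker echo at lag 12 (0.28); the remaining lags stay at or below 0.07.
The dominant spike at lag 6 indicates a seasonal period of 6.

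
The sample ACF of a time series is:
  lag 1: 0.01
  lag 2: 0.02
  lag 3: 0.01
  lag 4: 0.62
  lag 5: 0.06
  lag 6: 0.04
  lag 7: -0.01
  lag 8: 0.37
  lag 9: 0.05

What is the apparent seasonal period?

The largest autocorrelation is r_4 = 0.62, with a weaker echo at lag 8 (0.37); the remaining lags stay at or below 0.06.
The dominant spike at lag 4 indicates a seasonal period of 4.

4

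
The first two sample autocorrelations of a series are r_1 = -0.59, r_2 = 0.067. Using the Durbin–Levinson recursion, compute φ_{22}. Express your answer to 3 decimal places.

-0.431

φ_{22} = (r_2 − r_1²) / (1 − r_1²)
r_1² = (-0.59)² = 0.3481
Numerator = 0.067 − 0.3481 = -0.2811; denominator = 1 − 0.3481 = 0.6519
φ_{22} = -0.2811 / 0.6519 = -0.431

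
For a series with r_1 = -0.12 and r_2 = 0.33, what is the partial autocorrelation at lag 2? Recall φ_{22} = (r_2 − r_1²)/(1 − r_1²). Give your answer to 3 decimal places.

0.320

φ_{22} = (r_2 − r_1²) / (1 − r_1²)
r_1² = (-0.12)² = 0.0144
Numerator = 0.33 − 0.0144 = 0.3156; denominator = 1 − 0.0144 = 0.9856
φ_{22} = 0.3156 / 0.9856 = 0.320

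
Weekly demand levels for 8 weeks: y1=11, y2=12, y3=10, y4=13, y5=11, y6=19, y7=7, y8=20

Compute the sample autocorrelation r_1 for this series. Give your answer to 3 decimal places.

Mean ȳ = (11 + 12 + 10 + 13 + 11 + 19 + 7 + 20)/8 = 12.8750
Deviations from mean: -1.8750, -0.8750, -2.8750, 0.1250, -1.8750, 6.1250, -5.8750, 7.1250
Numerator Σ_{t=1}^{7}(y_t−ȳ)(y_{t+1}−ȳ) = -85.7656
Denominator Σ(y_t−ȳ)² = 138.8750
r_1 = -85.7656 / 138.8750 = -0.618

-0.618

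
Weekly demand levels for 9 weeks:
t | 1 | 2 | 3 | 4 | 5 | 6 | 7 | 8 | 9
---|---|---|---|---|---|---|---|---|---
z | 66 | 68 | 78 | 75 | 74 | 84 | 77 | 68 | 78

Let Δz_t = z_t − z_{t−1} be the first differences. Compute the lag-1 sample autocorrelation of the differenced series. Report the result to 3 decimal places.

First differences Δz: 2, 10, -3, -1, 10, -7, -9, 10
Mean of differences = 1.5000
Numerator Σ(Δz_t−Δz̄)(Δz_{t+1}−Δz̄) = -116.2500
Denominator Σ(Δz_t−Δz̄)² = 426.0000
r_1(Δz) = -116.2500 / 426.0000 = -0.273

-0.273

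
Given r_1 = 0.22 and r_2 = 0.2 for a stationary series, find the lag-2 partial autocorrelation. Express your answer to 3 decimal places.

φ_{22} = (r_2 − r_1²) / (1 − r_1²)
r_1² = (0.22)² = 0.0484
Numerator = 0.2 − 0.0484 = 0.1516; denominator = 1 − 0.0484 = 0.9516
φ_{22} = 0.1516 / 0.9516 = 0.159

0.159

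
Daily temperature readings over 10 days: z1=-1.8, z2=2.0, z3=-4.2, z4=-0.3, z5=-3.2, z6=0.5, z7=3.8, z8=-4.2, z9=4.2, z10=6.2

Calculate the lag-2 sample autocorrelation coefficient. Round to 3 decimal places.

-0.016

Mean z̄ = (-1.8 + 2.0 − 4.2 − 0.3 − 3.2 + 0.5 + 3.8 − 4.2 + 4.2 + 6.2)/10 = 0.3000
Numerator Σ_{t=1}^{8}(z_t−z̄)(z_{t+2}−z̄) = -1.9900
Denominator Σ(z_t−z̄)² = 122.7200
r_2 = -1.9900 / 122.7200 = -0.016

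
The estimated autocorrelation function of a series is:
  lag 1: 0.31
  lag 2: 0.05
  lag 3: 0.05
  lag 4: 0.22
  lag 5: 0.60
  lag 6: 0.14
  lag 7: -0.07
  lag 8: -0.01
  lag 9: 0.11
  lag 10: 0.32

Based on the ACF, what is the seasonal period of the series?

5

The largest autocorrelation is r_5 = 0.60, with a weaker echo at lag 10 (0.32); the remaining lags stay at or below 0.31. The elevated value at lag 1 (0.31), dropping to 0.05 at lag 2, reflects decaying short-term dependence rather than seasonality.
The dominant spike at lag 5 indicates a seasonal period of 5.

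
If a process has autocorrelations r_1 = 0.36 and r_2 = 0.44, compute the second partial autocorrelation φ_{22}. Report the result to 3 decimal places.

φ_{22} = (r_2 − r_1²) / (1 − r_1²)
r_1² = (0.36)² = 0.1296
Numerator = 0.44 − 0.1296 = 0.3104; denominator = 1 − 0.1296 = 0.8704
φ_{22} = 0.3104 / 0.8704 = 0.357

0.357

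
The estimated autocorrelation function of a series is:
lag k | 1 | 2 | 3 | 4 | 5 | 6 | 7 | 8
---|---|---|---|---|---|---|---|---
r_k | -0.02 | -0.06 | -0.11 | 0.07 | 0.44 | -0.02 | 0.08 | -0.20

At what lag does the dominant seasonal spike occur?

The largest autocorrelation is r_5 = 0.44; the remaining lags stay at or below 0.08.
The dominant spike at lag 5 indicates a seasonal period of 5.

5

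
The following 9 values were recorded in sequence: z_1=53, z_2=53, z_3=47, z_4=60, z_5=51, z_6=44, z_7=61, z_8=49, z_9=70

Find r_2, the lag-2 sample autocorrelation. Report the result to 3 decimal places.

Mean z̄ = (53 + 53 + 47 + 60 + 51 + 44 + 61 + 49 + 70)/9 = 54.2222
Σ(z_t−z̄)(z_{t+2}−z̄) = (8.8272) + (-7.0617) + (23.2716) + (-59.0617) + (-21.8395) + (53.3827) + (106.9383) = 104.4568
Denominator Σ(z_t−z̄)² = 525.5556
r_2 = 104.4568 / 525.5556 = 0.199

0.199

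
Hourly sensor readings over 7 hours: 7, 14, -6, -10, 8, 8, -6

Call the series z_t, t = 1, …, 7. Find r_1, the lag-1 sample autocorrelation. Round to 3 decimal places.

Mean z̄ = (7 + 14 − 6 − 10 + 8 + 8 − 6)/7 = 2.1429
Σ(z_t−z̄)(z_{t+1}−z̄) = (57.5918) + (-96.5510) + (98.8776) + (-71.1224) + (34.3061) + (-47.6939) = -24.5918
Denominator Σ(z_t−z̄)² = 512.8571
r_1 = -24.5918 / 512.8571 = -0.048

-0.048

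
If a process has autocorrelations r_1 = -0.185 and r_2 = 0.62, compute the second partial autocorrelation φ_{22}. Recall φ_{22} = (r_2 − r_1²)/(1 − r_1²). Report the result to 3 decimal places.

0.607

φ_{22} = (r_2 − r_1²) / (1 − r_1²)
r_1² = (-0.185)² = 0.034225
Numerator = 0.62 − 0.0342 = 0.5858; denominator = 1 − 0.0342 = 0.9658
φ_{22} = 0.5858 / 0.9658 = 0.607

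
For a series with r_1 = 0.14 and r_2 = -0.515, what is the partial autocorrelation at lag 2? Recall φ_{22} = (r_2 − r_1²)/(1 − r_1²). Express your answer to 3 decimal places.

φ_{22} = (r_2 − r_1²) / (1 − r_1²)
r_1² = (0.14)² = 0.0196
Numerator = -0.515 − 0.0196 = -0.5346; denominator = 1 − 0.0196 = 0.9804
φ_{22} = -0.5346 / 0.9804 = -0.545

-0.545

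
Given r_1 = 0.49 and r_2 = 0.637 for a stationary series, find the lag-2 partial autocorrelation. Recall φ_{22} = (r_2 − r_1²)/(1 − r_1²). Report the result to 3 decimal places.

φ_{22} = (r_2 − r_1²) / (1 − r_1²)
r_1² = (0.49)² = 0.2401
Numerator = 0.637 − 0.2401 = 0.3969; denominator = 1 − 0.2401 = 0.7599
φ_{22} = 0.3969 / 0.7599 = 0.522

0.522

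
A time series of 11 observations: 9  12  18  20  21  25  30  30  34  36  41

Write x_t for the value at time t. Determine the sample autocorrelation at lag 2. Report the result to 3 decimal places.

Mean x̄ = (9 + 12 + 18 + 20 + 21 + 25 + 30 + 30 + 34 + 36 + 41)/11 = 25.0909
Numerator Σ_{t=1}^{9}(x_t−x̄)(x_{t+2}−x̄) = 428.7107
Denominator Σ(x_t−x̄)² = 1022.9091
r_2 = 428.7107 / 1022.9091 = 0.419

0.419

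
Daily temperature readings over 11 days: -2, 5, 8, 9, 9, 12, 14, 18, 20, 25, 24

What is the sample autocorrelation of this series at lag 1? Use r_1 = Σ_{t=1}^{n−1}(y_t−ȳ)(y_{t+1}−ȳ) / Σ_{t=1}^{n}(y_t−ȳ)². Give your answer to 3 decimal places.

0.663

Mean ȳ = (-2 + 5 + 8 + 9 + 9 + 12 + 14 + 18 + 20 + 25 + 24)/11 = 12.9091
Numerator Σ_{t=1}^{10}(y_t−ȳ)(y_{t+1}−ȳ) = 455.2645
Denominator Σ(y_t−ȳ)² = 686.9091
r_1 = 455.2645 / 686.9091 = 0.663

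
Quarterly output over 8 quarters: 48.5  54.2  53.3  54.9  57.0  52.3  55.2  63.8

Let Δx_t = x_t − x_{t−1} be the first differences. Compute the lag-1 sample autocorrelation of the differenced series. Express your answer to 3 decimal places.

-0.078

First differences Δx: 5.7, -0.9, 1.6, 2.1, -4.7, 2.9, 8.6
Mean of differences = 2.1857
Numerator Σ(Δx_t−Δx̄)(Δx_{t+1}−Δx̄) = -8.7331
Denominator Σ(Δx_t−Δx̄)² = 111.2886
r_1(Δx) = -8.7331 / 111.2886 = -0.078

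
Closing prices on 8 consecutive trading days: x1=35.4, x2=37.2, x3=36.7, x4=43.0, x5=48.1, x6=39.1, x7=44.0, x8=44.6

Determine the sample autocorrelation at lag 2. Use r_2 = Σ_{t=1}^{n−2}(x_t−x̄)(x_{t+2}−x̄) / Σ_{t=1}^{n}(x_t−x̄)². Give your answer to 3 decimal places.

-0.024

Mean x̄ = (35.4 + 37.2 + 36.7 + 43.0 + 48.1 + 39.1 + 44.0 + 44.6)/8 = 41.0125
Σ(x_t−x̄)(x_{t+2}−x̄) = (24.2039) + (-7.5773) + (-30.5648) + (-3.8011) + (21.1739) + (-6.8611) = -3.4266
Denominator Σ(x_t−x̄)² = 144.2688
r_2 = -3.4266 / 144.2688 = -0.024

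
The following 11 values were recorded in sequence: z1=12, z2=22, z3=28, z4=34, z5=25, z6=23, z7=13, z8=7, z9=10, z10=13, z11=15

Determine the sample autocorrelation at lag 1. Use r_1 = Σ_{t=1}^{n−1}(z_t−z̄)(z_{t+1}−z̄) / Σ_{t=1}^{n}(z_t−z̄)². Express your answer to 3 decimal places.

0.678

Mean z̄ = (12 + 22 + 28 + 34 + 25 + 23 + 13 + 7 + 10 + 13 + 15)/11 = 18.3636
Numerator Σ_{t=1}^{10}(z_t−z̄)(z_{t+1}−z̄) = 491.1405
Denominator Σ(z_t−z̄)² = 724.5455
r_1 = 491.1405 / 724.5455 = 0.678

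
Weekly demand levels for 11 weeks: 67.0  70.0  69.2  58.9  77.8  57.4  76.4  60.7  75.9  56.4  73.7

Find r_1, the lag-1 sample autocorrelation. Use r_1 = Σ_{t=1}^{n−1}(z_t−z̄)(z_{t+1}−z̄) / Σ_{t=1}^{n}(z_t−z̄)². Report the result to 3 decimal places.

Mean z̄ = (67.0 + 70.0 + 69.2 + 58.9 + 77.8 + 57.4 + 76.4 + 60.7 + 75.9 + 56.4 + 73.7)/11 = 67.5818
Numerator Σ_{t=1}^{10}(z_t−z̄)(z_{t+1}−z̄) = -573.4340
Denominator Σ(z_t−z̄)² = 649.0364
r_1 = -573.4340 / 649.0364 = -0.884

-0.884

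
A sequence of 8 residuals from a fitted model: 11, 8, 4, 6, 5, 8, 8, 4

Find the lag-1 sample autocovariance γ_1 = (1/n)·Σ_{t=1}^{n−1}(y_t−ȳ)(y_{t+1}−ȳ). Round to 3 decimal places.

Mean ȳ = (11 + 8 + 4 + 6 + 5 + 8 + 8 + 4)/8 = 6.7500
Deviations: 4.2500, 1.2500, -2.7500, -0.7500, -1.7500, 1.2500, 1.2500, -2.7500
Σ_{t=1}^{7}(y_t−ȳ)(y_{t+1}−ȳ) = 1.1875
γ_1 = 1.1875 / 8 = 0.148

0.148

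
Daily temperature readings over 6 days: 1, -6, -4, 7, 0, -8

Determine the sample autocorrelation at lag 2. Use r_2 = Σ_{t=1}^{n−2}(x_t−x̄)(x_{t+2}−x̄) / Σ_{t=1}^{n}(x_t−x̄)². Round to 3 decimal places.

-0.687

Mean x̄ = (1 − 6 − 4 + 7 + 0 − 8)/6 = -1.6667
Deviations from mean: 2.6667, -4.3333, -2.3333, 8.6667, 1.6667, -6.3333
Σ(x_t−x̄)(x_{t+2}−x̄) = (-6.2222) + (-37.5556) + (-3.8889) + (-54.8889) = -102.5556
Denominator Σ(x_t−x̄)² = 149.3333
r_2 = -102.5556 / 149.3333 = -0.687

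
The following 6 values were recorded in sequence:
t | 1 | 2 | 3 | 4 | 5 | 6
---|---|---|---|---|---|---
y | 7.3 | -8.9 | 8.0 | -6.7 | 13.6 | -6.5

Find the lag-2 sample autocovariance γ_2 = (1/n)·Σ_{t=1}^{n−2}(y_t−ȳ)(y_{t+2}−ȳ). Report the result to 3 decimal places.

Mean ȳ = (7.3 − 8.9 + 8.0 − 6.7 + 13.6 − 6.5)/6 = 1.1333
Σ_{t=1}^{4}(y_t−ȳ)(y_{t+2}−ȳ) = 266.3378
γ_2 = 266.3378 / 6 = 44.390

44.390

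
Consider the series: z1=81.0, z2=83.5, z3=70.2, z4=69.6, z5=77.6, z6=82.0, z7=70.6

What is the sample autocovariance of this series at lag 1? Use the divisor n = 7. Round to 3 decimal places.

-0.440

Mean z̄ = (81.0 + 83.5 + 70.2 + 69.6 + 77.6 + 82.0 + 70.6)/7 = 76.3571
Σ_{t=1}^{6}(z_t−z̄)(z_{t+1}−z̄) = -3.0833
γ_1 = -3.0833 / 7 = -0.440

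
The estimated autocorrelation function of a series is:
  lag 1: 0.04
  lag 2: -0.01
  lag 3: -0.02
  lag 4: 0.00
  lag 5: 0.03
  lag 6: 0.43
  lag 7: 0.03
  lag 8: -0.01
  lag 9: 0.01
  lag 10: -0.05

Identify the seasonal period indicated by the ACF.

6

The largest autocorrelation is r_6 = 0.43; the remaining lags stay at or below 0.04.
The dominant spike at lag 6 indicates a seasonal period of 6.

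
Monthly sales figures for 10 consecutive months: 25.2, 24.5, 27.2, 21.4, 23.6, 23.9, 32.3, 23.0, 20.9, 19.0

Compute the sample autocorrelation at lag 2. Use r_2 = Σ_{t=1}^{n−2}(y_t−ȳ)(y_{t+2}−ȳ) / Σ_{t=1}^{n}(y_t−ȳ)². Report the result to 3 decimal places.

Mean ȳ = (25.2 + 24.5 + 27.2 + 21.4 + 23.6 + 23.9 + 32.3 + 23.0 + 20.9 + 19.0)/10 = 24.1000
Numerator Σ_{t=1}^{8}(y_t−ȳ)(y_{t+2}−ȳ) = -23.1900
Denominator Σ(y_t−ȳ)² = 123.2600
r_2 = -23.1900 / 123.2600 = -0.188

-0.188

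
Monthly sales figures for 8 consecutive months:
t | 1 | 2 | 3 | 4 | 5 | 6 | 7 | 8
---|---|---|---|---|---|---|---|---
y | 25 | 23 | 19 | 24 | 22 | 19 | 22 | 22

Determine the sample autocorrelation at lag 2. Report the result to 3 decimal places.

Mean ȳ = (25 + 23 + 19 + 24 + 22 + 19 + 22 + 22)/8 = 22.0000
Deviations from mean: 3.0000, 1.0000, -3.0000, 2.0000, 0.0000, -3.0000, 0.0000, 0.0000
Σ(y_t−ȳ)(y_{t+2}−ȳ) = (-9.0000) + (2.0000) + (0.0000) + (-6.0000) + (0.0000) + (0.0000) = -13.0000
Denominator Σ(y_t−ȳ)² = 32.0000
r_2 = -13.0000 / 32.0000 = -0.406

-0.406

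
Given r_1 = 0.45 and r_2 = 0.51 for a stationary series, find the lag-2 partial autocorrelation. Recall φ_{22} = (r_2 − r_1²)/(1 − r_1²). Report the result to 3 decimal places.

0.386

φ_{22} = (r_2 − r_1²) / (1 − r_1²)
r_1² = (0.45)² = 0.2025
Numerator = 0.51 − 0.2025 = 0.3075; denominator = 1 − 0.2025 = 0.7975
φ_{22} = 0.3075 / 0.7975 = 0.386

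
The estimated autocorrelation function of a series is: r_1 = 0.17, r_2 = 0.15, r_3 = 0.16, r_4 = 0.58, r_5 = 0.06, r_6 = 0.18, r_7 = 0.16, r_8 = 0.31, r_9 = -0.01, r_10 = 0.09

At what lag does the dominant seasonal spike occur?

4

The largest autocorrelation is r_4 = 0.58, with a weaker echo at lag 8 (0.31); the remaining lags stay at or below 0.18.
The dominant spike at lag 4 indicates a seasonal period of 4.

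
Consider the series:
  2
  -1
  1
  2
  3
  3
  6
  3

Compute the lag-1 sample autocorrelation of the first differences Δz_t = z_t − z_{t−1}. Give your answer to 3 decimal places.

-0.396

First differences Δz: -3, 2, 1, 1, 0, 3, -3
Mean of differences = 0.1429
Numerator Σ(Δz_t−Δz̄)(Δz_{t+1}−Δz̄) = -13.0204
Denominator Σ(Δz_t−Δz̄)² = 32.8571
r_1(Δz) = -13.0204 / 32.8571 = -0.396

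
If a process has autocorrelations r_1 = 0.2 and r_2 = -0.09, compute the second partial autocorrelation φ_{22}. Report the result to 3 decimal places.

-0.135

φ_{22} = (r_2 − r_1²) / (1 − r_1²)
r_1² = (0.2)² = 0.04
Numerator = -0.09 − 0.0400 = -0.1300; denominator = 1 − 0.0400 = 0.9600
φ_{22} = -0.1300 / 0.9600 = -0.135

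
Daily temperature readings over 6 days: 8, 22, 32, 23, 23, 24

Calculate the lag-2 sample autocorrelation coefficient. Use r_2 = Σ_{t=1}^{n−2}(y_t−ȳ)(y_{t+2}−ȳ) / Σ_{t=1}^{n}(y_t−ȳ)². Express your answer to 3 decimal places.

Mean ȳ = (8 + 22 + 32 + 23 + 23 + 24)/6 = 22.0000
Deviations from mean: -14.0000, 0.0000, 10.0000, 1.0000, 1.0000, 2.0000
Σ(y_t−ȳ)(y_{t+2}−ȳ) = (-140.0000) + (0.0000) + (10.0000) + (2.0000) = -128.0000
Denominator Σ(y_t−ȳ)² = 302.0000
r_2 = -128.0000 / 302.0000 = -0.424

-0.424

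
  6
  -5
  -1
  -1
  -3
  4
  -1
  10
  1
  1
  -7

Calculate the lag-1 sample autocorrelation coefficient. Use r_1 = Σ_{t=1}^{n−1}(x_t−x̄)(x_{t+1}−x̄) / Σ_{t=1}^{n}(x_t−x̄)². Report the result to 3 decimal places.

-0.188

Mean x̄ = (6 − 5 − 1 − 1 − 3 + 4 − 1 + 10 + 1 + 1 − 7)/11 = 0.3636
Numerator Σ_{t=1}^{10}(x_t−x̄)(x_{t+1}−x̄) = -44.9504
Denominator Σ(x_t−x̄)² = 238.5455
r_1 = -44.9504 / 238.5455 = -0.188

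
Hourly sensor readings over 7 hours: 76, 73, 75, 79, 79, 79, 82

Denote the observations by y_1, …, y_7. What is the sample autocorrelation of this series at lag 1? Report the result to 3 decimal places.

Mean ȳ = (76 + 73 + 75 + 79 + 79 + 79 + 82)/7 = 77.5714
Deviations from mean: -1.5714, -4.5714, -2.5714, 1.4286, 1.4286, 1.4286, 4.4286
Σ(y_t−ȳ)(y_{t+1}−ȳ) = (7.1837) + (11.7551) + (-3.6735) + (2.0408) + (2.0408) + (6.3265) = 25.6735
Denominator Σ(y_t−ȳ)² = 55.7143
r_1 = 25.6735 / 55.7143 = 0.461

0.461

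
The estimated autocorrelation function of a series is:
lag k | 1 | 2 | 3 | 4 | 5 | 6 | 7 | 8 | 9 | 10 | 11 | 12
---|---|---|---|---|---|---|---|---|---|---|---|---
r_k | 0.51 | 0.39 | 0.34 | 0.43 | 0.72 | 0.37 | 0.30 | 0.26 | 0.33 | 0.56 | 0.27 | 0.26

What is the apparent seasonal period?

5

The largest autocorrelation is r_5 = 0.72, with a weaker echo at lag 10 (0.56); the remaining lags stay at or below 0.51. The elevated value at lag 1 (0.51), dropping to 0.39 at lag 2, reflects decaying short-term dependence rather than seasonality.
The dominant spike at lag 5 indicates a seasonal period of 5.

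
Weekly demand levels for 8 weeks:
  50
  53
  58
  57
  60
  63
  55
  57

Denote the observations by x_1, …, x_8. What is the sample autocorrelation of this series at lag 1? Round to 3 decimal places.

Mean x̄ = (50 + 53 + 58 + 57 + 60 + 63 + 55 + 57)/8 = 56.6250
Deviations from mean: -6.6250, -3.6250, 1.3750, 0.3750, 3.3750, 6.3750, -1.6250, 0.3750
Σ(x_t−x̄)(x_{t+1}−x̄) = (24.0156) + (-4.9844) + (0.5156) + (1.2656) + (21.5156) + (-10.3594) + (-0.6094) = 31.3594
Denominator Σ(x_t−x̄)² = 113.8750
r_1 = 31.3594 / 113.8750 = 0.275

0.275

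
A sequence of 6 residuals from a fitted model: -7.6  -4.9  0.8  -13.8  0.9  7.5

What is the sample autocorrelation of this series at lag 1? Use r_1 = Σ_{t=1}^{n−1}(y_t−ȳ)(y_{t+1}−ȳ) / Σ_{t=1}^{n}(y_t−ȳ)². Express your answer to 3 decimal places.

-0.142

Mean ȳ = (-7.6 − 4.9 + 0.8 − 13.8 + 0.9 + 7.5)/6 = -2.8500
Deviations from mean: -4.7500, -2.0500, 3.6500, -10.9500, 3.7500, 10.3500
Numerator Σ_{t=1}^{5}(y_t−ȳ)(y_{t+1}−ȳ) = -39.9625
Denominator Σ(y_t−ȳ)² = 281.1750
r_1 = -39.9625 / 281.1750 = -0.142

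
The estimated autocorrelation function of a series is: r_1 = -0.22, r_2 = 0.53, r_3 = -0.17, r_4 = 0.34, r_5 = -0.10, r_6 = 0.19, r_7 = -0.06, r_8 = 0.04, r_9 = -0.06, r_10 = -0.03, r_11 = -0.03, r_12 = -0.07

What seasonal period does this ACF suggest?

2

The largest autocorrelation is r_2 = 0.53, with weaker echoes at lags 4 (0.34) and 6 (0.19); the remaining lags stay at or below 0.04.
The dominant spike at lag 2 indicates a seasonal period of 2.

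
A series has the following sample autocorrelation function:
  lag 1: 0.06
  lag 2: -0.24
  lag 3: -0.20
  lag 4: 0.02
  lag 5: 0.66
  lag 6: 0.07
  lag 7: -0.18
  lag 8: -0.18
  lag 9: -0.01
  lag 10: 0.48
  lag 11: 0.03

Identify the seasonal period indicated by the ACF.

5

The largest autocorrelation is r_5 = 0.66, with a weaker echo at lag 10 (0.48); the remaining lags stay at or below 0.07.
The dominant spike at lag 5 indicates a seasonal period of 5.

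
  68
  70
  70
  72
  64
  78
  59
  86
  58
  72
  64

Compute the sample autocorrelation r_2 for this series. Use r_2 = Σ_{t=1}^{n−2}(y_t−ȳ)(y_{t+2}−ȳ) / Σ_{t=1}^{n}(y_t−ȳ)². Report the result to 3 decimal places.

Mean ȳ = (68 + 70 + 70 + 72 + 64 + 78 + 59 + 86 + 58 + 72 + 64)/11 = 69.1818
Numerator Σ_{t=1}^{9}(y_t−ȳ)(y_{t+2}−ȳ) = 442.2066
Denominator Σ(y_t−ȳ)² = 661.6364
r_2 = 442.2066 / 661.6364 = 0.668

0.668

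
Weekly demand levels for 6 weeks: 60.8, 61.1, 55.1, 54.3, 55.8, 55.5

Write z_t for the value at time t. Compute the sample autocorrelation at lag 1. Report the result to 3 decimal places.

0.396

Mean z̄ = (60.8 + 61.1 + 55.1 + 54.3 + 55.8 + 55.5)/6 = 57.1000
Deviations from mean: 3.7000, 4.0000, -2.0000, -2.8000, -1.3000, -1.6000
Σ(z_t−z̄)(z_{t+1}−z̄) = (14.8000) + (-8.0000) + (5.6000) + (3.6400) + (2.0800) = 18.1200
Denominator Σ(z_t−z̄)² = 45.7800
r_1 = 18.1200 / 45.7800 = 0.396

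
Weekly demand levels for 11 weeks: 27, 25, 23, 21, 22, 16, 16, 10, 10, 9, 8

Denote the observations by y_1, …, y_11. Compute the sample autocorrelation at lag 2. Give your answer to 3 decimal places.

0.506

Mean ȳ = (27 + 25 + 23 + 21 + 22 + 16 + 16 + 10 + 10 + 9 + 8)/11 = 17.0000
Numerator Σ_{t=1}^{9}(y_t−ȳ)(y_{t+2}−ȳ) = 246.0000
Denominator Σ(y_t−ȳ)² = 486.0000
r_2 = 246.0000 / 486.0000 = 0.506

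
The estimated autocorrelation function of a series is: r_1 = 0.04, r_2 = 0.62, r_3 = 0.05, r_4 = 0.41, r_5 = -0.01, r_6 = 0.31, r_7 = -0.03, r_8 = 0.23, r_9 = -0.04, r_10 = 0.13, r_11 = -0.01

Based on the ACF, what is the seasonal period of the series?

The largest autocorrelation is r_2 = 0.62, with weaker echoes at lags 4 (0.41), 6 (0.31) and 8 (0.23); the remaining lags stay at or below 0.13.
The dominant spike at lag 2 indicates a seasonal period of 2.

2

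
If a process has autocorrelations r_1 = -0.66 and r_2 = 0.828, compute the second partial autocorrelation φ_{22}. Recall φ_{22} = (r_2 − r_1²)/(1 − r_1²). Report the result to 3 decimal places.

0.695

φ_{22} = (r_2 − r_1²) / (1 − r_1²)
r_1² = (-0.66)² = 0.4356
Numerator = 0.828 − 0.4356 = 0.3924; denominator = 1 − 0.4356 = 0.5644
φ_{22} = 0.3924 / 0.5644 = 0.695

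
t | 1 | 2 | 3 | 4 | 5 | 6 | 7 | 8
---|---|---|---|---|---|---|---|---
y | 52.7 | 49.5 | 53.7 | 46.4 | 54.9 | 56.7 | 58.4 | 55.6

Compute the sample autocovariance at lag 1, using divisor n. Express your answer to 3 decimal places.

Mean ȳ = (52.7 + 49.5 + 53.7 + 46.4 + 54.9 + 56.7 + 58.4 + 55.6)/8 = 53.4875
Σ_{t=1}^{7}(y_t−ȳ)(y_{t+1}−ȳ) = 21.4723
γ_1 = 21.4723 / 8 = 2.684

2.684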